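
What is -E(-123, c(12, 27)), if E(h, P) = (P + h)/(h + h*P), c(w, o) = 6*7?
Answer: -27/1763 ≈ -0.015315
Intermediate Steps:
c(w, o) = 42
E(h, P) = (P + h)/(h + P*h)
-E(-123, c(12, 27)) = -(42 - 123)/((-123)*(1 + 42)) = -(-1)*(-81)/(123*43) = -1*27/1763 = -27/1763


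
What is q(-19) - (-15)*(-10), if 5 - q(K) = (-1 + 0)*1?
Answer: -144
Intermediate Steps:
q(K) = 6 (q(K) = 5 - (-1 + 0) = 5 - (-1) = 5 - 1*(-1) = 5 + 1 = 6)
q(-19) - (-15)*(-10) = 6 - (-15)*(-10) = 6 - 1*150 = 6 - 150 = -144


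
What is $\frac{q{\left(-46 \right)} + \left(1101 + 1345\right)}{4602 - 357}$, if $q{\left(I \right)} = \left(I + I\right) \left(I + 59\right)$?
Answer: $\frac{250}{849} \approx 0.29446$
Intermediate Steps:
$q{\left(I \right)} = 2 I \left(59 + I\right)$
$\frac{q{\left(-46 \right)} + \left(1101 + 1345\right)}{4602 - 357} = \frac{2 \left(-46\right) \left(59 - 46\right) + \left(1101 + 1345\right)}{4602 - 357} = \frac{2 \left(-46\right) 13 + 2446}{4245} = \left(-1196 + 2446\right) \frac{1}{4245} = 1250 \cdot \frac{1}{4245} = \frac{250}{849}$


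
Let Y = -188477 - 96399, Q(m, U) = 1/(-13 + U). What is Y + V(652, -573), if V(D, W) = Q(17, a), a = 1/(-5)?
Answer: -18801821/66 ≈ -2.8488e+5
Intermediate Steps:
a = -⅕ ≈ -0.20000
V(D, W) = -5/66 (V(D, W) = 1/(-13 - ⅕) = 1/(-66/5) = -5/66)
Y = -284876
Y + V(652, -573) = -284876 - 5/66 = -18801821/66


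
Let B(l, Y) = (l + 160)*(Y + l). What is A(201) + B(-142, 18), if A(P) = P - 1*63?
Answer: -2094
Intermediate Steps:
A(P) = -63 + P (A(P) = P - 63 = -63 + P)
B(l, Y) = (160 + l)*(Y + l)
A(201) + B(-142, 18) = (-63 + 201) + ((-142)² + 160*18 + 160*(-142) + 18*(-142)) = 138 + (20164 + 2880 - 22720 - 2556) = 138 - 2232 = -2094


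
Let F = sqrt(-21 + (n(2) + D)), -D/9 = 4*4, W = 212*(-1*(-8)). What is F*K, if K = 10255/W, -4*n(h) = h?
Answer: 10255*I*sqrt(662)/3392 ≈ 77.787*I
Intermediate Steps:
n(h) = -h/4
W = 1696 (W = 212*8 = 1696)
D = -144 (D = -36*4 = -9*16 = -144)
K = 10255/1696 ≈ 6.0466
F = I*sqrt(662)/2 (F = sqrt(-21 + (-1/4*2 - 144)) = sqrt(-21 + (-1/2 - 144)) = sqrt(-21 - 289/2) = sqrt(-331/2) = I*sqrt(662)/2 ≈ 12.865*I)
F*K = (I*sqrt(662)/2)*(10255/1696) = 10255*I*sqrt(662)/3392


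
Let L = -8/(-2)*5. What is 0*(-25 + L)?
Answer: 0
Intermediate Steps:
L = 20 (L = -8*(-1)/2*5 = -2*(-2)*5 = 4*5 = 20)
0*(-25 + L) = 0*(-25 + 20) = 0*(-5) = 0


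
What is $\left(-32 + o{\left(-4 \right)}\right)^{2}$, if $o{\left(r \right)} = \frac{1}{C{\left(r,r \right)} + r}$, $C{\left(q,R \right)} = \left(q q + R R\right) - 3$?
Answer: $\frac{638401}{625} \approx 1021.4$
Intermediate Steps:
$C{\left(q,R \right)} = -3 + R^{2} + q^{2}$ ($C{\left(q,R \right)} = \left(q^{2} + R^{2}\right) - 3 = \left(R^{2} + q^{2}\right) - 3 = -3 + R^{2} + q^{2}$)
$o{\left(r \right)} = \frac{1}{-3 + r + 2 r^{2}}$ ($o{\left(r \right)} = \frac{1}{\left(-3 + r^{2} + r^{2}\right) + r} = \frac{1}{\left(-3 + 2 r^{2}\right) + r} = \frac{1}{-3 + r + 2 r^{2}}$)
$\left(-32 + o{\left(-4 \right)}\right)^{2} = \left(-32 + \frac{1}{-3 - 4 + 2 \left(-4\right)^{2}}\right)^{2} = \left(-32 + \frac{1}{-3 - 4 + 2 \cdot 16}\right)^{2} = \left(-32 + \frac{1}{-3 - 4 + 32}\right)^{2} = \left(-32 + \frac{1}{25}\right)^{2} = \left(- \frac{799}{25}\right)^{2} = \frac{638401}{625}$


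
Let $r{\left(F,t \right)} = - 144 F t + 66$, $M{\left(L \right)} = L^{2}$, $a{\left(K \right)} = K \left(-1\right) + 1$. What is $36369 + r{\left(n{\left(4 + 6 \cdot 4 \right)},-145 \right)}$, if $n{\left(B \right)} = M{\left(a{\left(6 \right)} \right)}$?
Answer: $558435$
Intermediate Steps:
$a{\left(K \right)} = 1 - K$ ($a{\left(K \right)} = - K + 1 = 1 - K$)
$n{\left(B \right)} = 25$ ($n{\left(B \right)} = \left(1 - 6\right)^{2} = \left(-5\right)^{2} = 25$)
$r{\left(F,t \right)} = 66 - 144 F t$ ($r{\left(F,t \right)} = - 144 F t + 66 = 66 - 144 F t$)
$36369 + r{\left(n{\left(4 + 6 \cdot 4 \right)},-145 \right)} = 36369 - \left(-66 + 3600 \left(-145\right)\right) = 36369 + \left(66 + 522000\right) = 36369 + 522066 = 558435$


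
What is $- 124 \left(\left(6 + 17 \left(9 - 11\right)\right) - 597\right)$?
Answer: $77500$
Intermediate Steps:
$- 124 \left(\left(6 + 17 \left(9 - 11\right)\right) - 597\right) = - 124 \left(\left(6 + 17 \left(-2\right)\right) - 597\right) = - 124 \left(\left(6 - 34\right) - 597\right) = - 124 \left(-28 - 597\right) = \left(-124\right) \left(-625\right) = 77500$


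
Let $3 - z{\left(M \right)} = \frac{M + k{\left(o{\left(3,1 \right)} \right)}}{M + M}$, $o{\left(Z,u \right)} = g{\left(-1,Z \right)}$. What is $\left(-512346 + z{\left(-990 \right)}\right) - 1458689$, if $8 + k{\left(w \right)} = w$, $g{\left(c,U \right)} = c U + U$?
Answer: $- \frac{1951322179}{990} \approx -1.971 \cdot 10^{6}$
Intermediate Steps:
$g{\left(c,U \right)} = U + U c$ ($g{\left(c,U \right)} = U c + U = U + U c$)
$o{\left(Z,u \right)} = 0$ ($o{\left(Z,u \right)} = Z \left(1 - 1\right) = Z 0 = 0$)
$k{\left(w \right)} = -8 + w$
$z{\left(M \right)} = 3 - \frac{-8 + M}{2 M}$ ($z{\left(M \right)} = 3 - \frac{M + \left(-8 + 0\right)}{M + M} = 3 - \frac{M - 8}{2 M} = 3 - \left(-8 + M\right) \frac{1}{2 M} = 3 - \frac{-8 + M}{2 M}$)
$\left(-512346 + z{\left(-990 \right)}\right) - 1458689 = \left(-512346 + \left(\frac{5}{2} + \frac{4}{-990}\right)\right) - 1458689 = \left(-512346 + \left(\frac{5}{2} + 4 \left(- \frac{1}{990}\right)\right)\right) - 1458689 = \left(-512346 + \left(\frac{5}{2} - \frac{2}{495}\right)\right) - 1458689 = \left(-512346 + \frac{2471}{990}\right) - 1458689 = - \frac{507220069}{990} - 1458689 = - \frac{1951322179}{990}$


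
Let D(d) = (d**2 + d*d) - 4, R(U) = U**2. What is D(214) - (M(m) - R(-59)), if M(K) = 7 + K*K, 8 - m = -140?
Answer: 73158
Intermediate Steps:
m = 148 (m = 8 - 1*(-140) = 8 + 140 = 148)
M(K) = 7 + K**2
D(d) = -4 + 2*d**2 (D(d) = (d**2 + d**2) - 4 = 2*d**2 - 4 = -4 + 2*d**2)
D(214) - (M(m) - R(-59)) = (-4 + 2*214**2) - ((7 + 148**2) - 1*(-59)**2) = (-4 + 2*45796) - ((7 + 21904) - 1*3481) = (-4 + 91592) - (21911 - 3481) = 91588 - 1*18430 = 91588 - 18430 = 73158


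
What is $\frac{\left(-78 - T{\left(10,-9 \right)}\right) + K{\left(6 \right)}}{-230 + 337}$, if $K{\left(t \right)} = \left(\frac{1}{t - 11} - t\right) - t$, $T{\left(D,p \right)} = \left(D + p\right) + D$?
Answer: $- \frac{506}{535} \approx -0.94579$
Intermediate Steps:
$T{\left(D,p \right)} = p + 2 D$
$K{\left(t \right)} = \frac{1}{-11 + t} - 2 t$ ($K{\left(t \right)} = \left(\frac{1}{-11 + t} - t\right) - t = \frac{1}{-11 + t} - 2 t$)
$\frac{\left(-78 - T{\left(10,-9 \right)}\right) + K{\left(6 \right)}}{-230 + 337} = \frac{\left(-78 - \left(-9 + 2 \cdot 10\right)\right) + \frac{1 - 2 \cdot 6^{2} + 22 \cdot 6}{-11 + 6}}{-230 + 337} = \frac{\left(-78 - \left(-9 + 20\right)\right) + \frac{1 - 72 + 132}{-5}}{107} = \left(\left(-78 - 11\right) - \frac{1 - 72 + 132}{5}\right) \frac{1}{107} = \left(\left(-78 - 11\right) - \frac{61}{5}\right) \frac{1}{107} = \left(-89 - \frac{61}{5}\right) \frac{1}{107} = \left(- \frac{506}{5}\right) \frac{1}{107} = - \frac{506}{535}$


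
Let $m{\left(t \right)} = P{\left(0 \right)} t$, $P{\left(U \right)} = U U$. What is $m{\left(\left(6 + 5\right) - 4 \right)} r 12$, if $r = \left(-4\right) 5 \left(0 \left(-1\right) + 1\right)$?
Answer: $0$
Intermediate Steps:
$P{\left(U \right)} = U^{2}$
$m{\left(t \right)} = 0$ ($m{\left(t \right)} = 0^{2} t = 0 t = 0$)
$r = -20$ ($r = - 20 \left(0 + 1\right) = \left(-20\right) 1 = -20$)
$m{\left(\left(6 + 5\right) - 4 \right)} r 12 = 0 \left(-20\right) 12 = 0 \cdot 12 = 0$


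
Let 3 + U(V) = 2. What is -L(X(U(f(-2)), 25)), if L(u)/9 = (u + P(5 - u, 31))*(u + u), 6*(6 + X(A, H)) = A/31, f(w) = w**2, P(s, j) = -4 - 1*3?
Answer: -2702023/1922 ≈ -1405.8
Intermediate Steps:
P(s, j) = -7 (P(s, j) = -4 - 3 = -7)
U(V) = -1 (U(V) = -3 + 2 = -1)
X(A, H) = -6 + A/186 (X(A, H) = -6 + (A/31)/6 = -6 + A/186)
L(u) = 18*u*(-7 + u) (L(u) = 9*((u - 7)*(u + u)) = 9*((-7 + u)*(2*u)) = 9*(2*u*(-7 + u)) = 18*u*(-7 + u))
-L(X(U(f(-2)), 25)) = -18*(-6 + (1/186)*(-1))*(-7 + (-6 + (1/186)*(-1))) = -18*(-6 - 1/186)*(-7 + (-6 - 1/186)) = -18*(-1117)*(-7 - 1117/186)/186 = -18*(-1117)*(-2419)/(186*186) = -1*2702023/1922 = -2702023/1922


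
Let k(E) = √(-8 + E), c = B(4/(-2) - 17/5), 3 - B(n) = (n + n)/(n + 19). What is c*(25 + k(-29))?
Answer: 3225/34 + 129*I*√37/34 ≈ 94.853 + 23.079*I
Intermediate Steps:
B(n) = 3 - 2*n/(19 + n) (B(n) = 3 - (n + n)/(n + 19) = 3 - 2*n/(19 + n))
c = 129/34 (c = (57 + (4/(-2) - 17/5))/(19 + (4/(-2) - 17/5)) = (57 + (4*(-½) - 17*⅕))/(19 + (4*(-½) - 17*⅕)) = (57 + (-2 - 17/5))/(19 + (-2 - 17/5)) = (57 - 27/5)/(19 - 27/5) = (258/5)/(68/5) = (5/68)*(258/5) = 129/34 ≈ 3.7941)
c*(25 + k(-29)) = 129*(25 + √(-8 - 29))/34 = 129*(25 + √(-37))/34 = 129*(25 + I*√37)/34 = 3225/34 + 129*I*√37/34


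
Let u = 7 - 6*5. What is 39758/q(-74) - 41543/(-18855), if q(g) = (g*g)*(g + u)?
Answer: 10658420653/5007624030 ≈ 2.1284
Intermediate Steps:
u = -23 (u = 7 - 30 = -23)
q(g) = g**2*(-23 + g) (q(g) = (g*g)*(g - 23) = g**2*(-23 + g))
39758/q(-74) - 41543/(-18855) = 39758/(((-74)**2*(-23 - 74))) - 41543/(-18855) = 39758/((5476*(-97))) - 41543*(-1/18855) = 39758/(-531172) + 41543/18855 = 39758*(-1/531172) + 41543/18855 = -19879/265586 + 41543/18855 = 10658420653/5007624030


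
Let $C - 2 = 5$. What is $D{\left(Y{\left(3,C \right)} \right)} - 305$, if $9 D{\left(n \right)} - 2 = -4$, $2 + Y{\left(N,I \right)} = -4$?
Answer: $- \frac{2747}{9} \approx -305.22$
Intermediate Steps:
$C = 7$ ($C = 2 + 5 = 7$)
$Y{\left(N,I \right)} = -6$ ($Y{\left(N,I \right)} = -2 - 4 = -6$)
$D{\left(n \right)} = - \frac{2}{9}$ ($D{\left(n \right)} = \frac{2}{9} + \frac{1}{9} \left(-4\right) = \frac{2}{9} - \frac{4}{9} = - \frac{2}{9}$)
$D{\left(Y{\left(3,C \right)} \right)} - 305 = - \frac{2}{9} - 305 = - \frac{2747}{9}$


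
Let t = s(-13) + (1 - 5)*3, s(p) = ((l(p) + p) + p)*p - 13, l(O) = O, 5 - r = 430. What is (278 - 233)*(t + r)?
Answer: 2565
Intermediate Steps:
r = -425 (r = 5 - 1*430 = 5 - 430 = -425)
s(p) = -13 + 3*p² (s(p) = ((p + p) + p)*p - 13 = (2*p + p)*p - 13 = (3*p)*p - 13 = 3*p² - 13 = -13 + 3*p²)
t = 482 (t = (-13 + 3*(-13)²) + (1 - 5)*3 = (-13 + 3*169) - 4*3 = (-13 + 507) - 12 = 494 - 12 = 482)
(278 - 233)*(t + r) = (278 - 233)*(482 - 425) = 45*57 = 2565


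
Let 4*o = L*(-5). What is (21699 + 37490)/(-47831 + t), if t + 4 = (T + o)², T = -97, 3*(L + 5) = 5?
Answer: -2130804/1411811 ≈ -1.5093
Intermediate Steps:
L = -10/3 (L = -5 + (⅓)*5 = -5 + 5/3 = -10/3 ≈ -3.3333)
o = 25/6 (o = (-10/3*(-5))/4 = (¼)*(50/3) = 25/6 ≈ 4.1667)
t = 310105/36 (t = -4 + (-97 + 25/6)² = -4 + (-557/6)² = -4 + 310249/36 = 310105/36 ≈ 8614.0)
(21699 + 37490)/(-47831 + t) = (21699 + 37490)/(-47831 + 310105/36) = 59189/(-1411811/36) = 59189*(-36/1411811) = -2130804/1411811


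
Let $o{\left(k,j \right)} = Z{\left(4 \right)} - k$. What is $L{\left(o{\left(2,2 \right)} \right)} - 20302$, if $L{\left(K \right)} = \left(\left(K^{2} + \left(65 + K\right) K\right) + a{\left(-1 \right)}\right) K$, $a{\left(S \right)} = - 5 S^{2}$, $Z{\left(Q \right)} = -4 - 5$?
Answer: $-15044$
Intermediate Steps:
$Z{\left(Q \right)} = -9$
$o{\left(k,j \right)} = -9 - k$
$L{\left(K \right)} = K \left(-5 + K^{2} + K \left(65 + K\right)\right)$ ($L{\left(K \right)} = \left(\left(K^{2} + \left(65 + K\right) K\right) - 5 \left(-1\right)^{2}\right) K = \left(\left(K^{2} + K \left(65 + K\right)\right) - 5\right) K = \left(-5 + K^{2} + K \left(65 + K\right)\right) K = K \left(-5 + K^{2} + K \left(65 + K\right)\right)$)
$L{\left(o{\left(2,2 \right)} \right)} - 20302 = \left(-9 - 2\right) \left(-5 + 2 \left(-9 - 2\right)^{2} + 65 \left(-9 - 2\right)\right) - 20302 = - 11 \left(-5 + 2 \left(-11\right)^{2} + 65 \left(-11\right)\right) - 20302 = - 11 \left(-5 + 2 \cdot 121 - 715\right) - 20302 = - 11 \left(-5 + 242 - 715\right) - 20302 = \left(-11\right) \left(-478\right) - 20302 = 5258 - 20302 = -15044$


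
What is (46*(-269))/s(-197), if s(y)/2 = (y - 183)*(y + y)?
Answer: -6187/149720 ≈ -0.041324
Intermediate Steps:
s(y) = 4*y*(-183 + y) (s(y) = 2*((y - 183)*(y + y)) = 2*((-183 + y)*(2*y)) = 2*(2*y*(-183 + y)) = 4*y*(-183 + y))
(46*(-269))/s(-197) = (46*(-269))/((4*(-197)*(-183 - 197))) = -12374/(4*(-197)*(-380)) = -12374/299440 = -12374*1/299440 = -6187/149720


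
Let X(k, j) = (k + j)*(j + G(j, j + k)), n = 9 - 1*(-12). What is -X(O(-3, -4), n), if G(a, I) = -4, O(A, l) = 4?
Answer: -425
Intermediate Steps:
n = 21 (n = 9 + 12 = 21)
X(k, j) = (-4 + j)*(j + k) (X(k, j) = (k + j)*(j - 4) = (j + k)*(-4 + j) = (-4 + j)*(j + k))
-X(O(-3, -4), n) = -(21² - 4*21 - 4*4 + 21*4) = -(441 - 84 - 16 + 84) = -1*425 = -425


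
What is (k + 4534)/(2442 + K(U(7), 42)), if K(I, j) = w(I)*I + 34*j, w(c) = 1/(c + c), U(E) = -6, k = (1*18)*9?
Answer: 9392/7741 ≈ 1.2133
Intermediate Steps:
k = 162 (k = 18*9 = 162)
w(c) = 1/(2*c)
K(I, j) = 1/2 + 34*j (K(I, j) = (1/(2*I))*I + 34*j = 1/2 + 34*j)
(k + 4534)/(2442 + K(U(7), 42)) = (162 + 4534)/(2442 + (1/2 + 34*42)) = 4696/(2442 + (1/2 + 1428)) = 4696/(2442 + 2857/2) = 4696/(7741/2) = 4696*(2/7741) = 9392/7741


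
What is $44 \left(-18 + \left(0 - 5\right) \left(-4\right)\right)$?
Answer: $88$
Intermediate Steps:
$44 \left(-18 + \left(0 - 5\right) \left(-4\right)\right) = 44 \left(-18 - -20\right) = 44 \left(-18 + 20\right) = 44 \cdot 2 = 88$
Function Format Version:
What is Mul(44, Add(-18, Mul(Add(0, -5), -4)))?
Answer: 88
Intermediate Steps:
Mul(44, Add(-18, Mul(Add(0, -5), -4))) = Mul(44, Add(-18, Mul(-5, -4))) = Mul(44, Add(-18, 20)) = Mul(44, 2) = 88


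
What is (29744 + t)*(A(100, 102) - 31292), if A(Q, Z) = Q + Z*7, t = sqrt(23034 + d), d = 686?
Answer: -906537632 - 60956*sqrt(5930) ≈ -9.1123e+8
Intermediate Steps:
t = 2*sqrt(5930) (t = sqrt(23034 + 686) = sqrt(23720) = 2*sqrt(5930) ≈ 154.01)
A(Q, Z) = Q + 7*Z
(29744 + t)*(A(100, 102) - 31292) = (29744 + 2*sqrt(5930))*((100 + 7*102) - 31292) = (29744 + 2*sqrt(5930))*((100 + 714) - 31292) = (29744 + 2*sqrt(5930))*(814 - 31292) = (29744 + 2*sqrt(5930))*(-30478) = -906537632 - 60956*sqrt(5930)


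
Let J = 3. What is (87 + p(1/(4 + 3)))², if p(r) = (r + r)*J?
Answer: 378225/49 ≈ 7718.9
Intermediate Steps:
p(r) = 6*r (p(r) = (r + r)*3 = (2*r)*3 = 6*r)
(87 + p(1/(4 + 3)))² = (87 + 6/(4 + 3))² = (87 + 6/7)² = (615/7)² = 378225/49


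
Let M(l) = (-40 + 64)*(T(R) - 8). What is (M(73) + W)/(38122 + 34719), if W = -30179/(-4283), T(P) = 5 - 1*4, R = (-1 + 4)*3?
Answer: -689365/311978003 ≈ -0.0022097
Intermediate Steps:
R = 9 (R = 3*3 = 9)
T(P) = 1 (T(P) = 5 - 4 = 1)
M(l) = -168 (M(l) = (-40 + 64)*(1 - 8) = 24*(-7) = -168)
W = 30179/4283 (W = -30179*(-1/4283) = 30179/4283 ≈ 7.0462)
(M(73) + W)/(38122 + 34719) = (-168 + 30179/4283)/(38122 + 34719) = -689365/4283/72841 = -689365/4283*1/72841 = -689365/311978003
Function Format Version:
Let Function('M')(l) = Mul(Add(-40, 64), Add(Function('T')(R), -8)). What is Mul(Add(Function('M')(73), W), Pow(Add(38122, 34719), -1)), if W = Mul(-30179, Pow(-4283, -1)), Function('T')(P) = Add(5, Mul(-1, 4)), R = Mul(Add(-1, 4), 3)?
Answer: Rational(-689365, 311978003) ≈ -0.0022097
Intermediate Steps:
R = 9 (R = Mul(3, 3) = 9)
Function('T')(P) = 1 (Function('T')(P) = Add(5, -4) = 1)
Function('M')(l) = -168 (Function('M')(l) = Mul(Add(-40, 64), Add(1, -8)) = Mul(24, -7) = -168)
W = Rational(30179, 4283) (W = Mul(-30179, Rational(-1, 4283)) = Rational(30179, 4283) ≈ 7.0462)
Mul(Add(Function('M')(73), W), Pow(Add(38122, 34719), -1)) = Mul(Add(-168, Rational(30179, 4283)), Pow(Add(38122, 34719), -1)) = Mul(Rational(-689365, 4283), Pow(72841, -1)) = Mul(Rational(-689365, 4283), Rational(1, 72841)) = Rational(-689365, 311978003)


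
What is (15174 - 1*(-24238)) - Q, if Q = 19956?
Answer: 19456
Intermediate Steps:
(15174 - 1*(-24238)) - Q = (15174 - 1*(-24238)) - 1*19956 = (15174 + 24238) - 19956 = 39412 - 19956 = 19456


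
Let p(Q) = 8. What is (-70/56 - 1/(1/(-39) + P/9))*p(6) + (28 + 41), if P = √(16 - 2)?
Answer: 136255/2357 - 12168*√14/2357 ≈ 38.492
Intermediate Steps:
P = √14 ≈ 3.7417
(-70/56 - 1/(1/(-39) + P/9))*p(6) + (28 + 41) = (-70/56 - 1/(1/(-39) + √14/9))*8 + (28 + 41) = (-70*1/56 - 1/(1*(-1/39) + √14*(⅑)))*8 + 69 = (-5/4 - 1/(-1/39 + √14/9))*8 + 69 = (-10 - 8/(-1/39 + √14/9)) + 69 = 59 - 8/(-1/39 + √14/9)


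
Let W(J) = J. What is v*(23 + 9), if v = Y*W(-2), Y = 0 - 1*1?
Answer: 64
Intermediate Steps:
Y = -1 (Y = 0 - 1 = -1)
v = 2 (v = -1*(-2) = 2)
v*(23 + 9) = 2*(23 + 9) = 2*32 = 64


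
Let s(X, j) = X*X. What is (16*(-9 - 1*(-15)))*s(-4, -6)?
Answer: 1536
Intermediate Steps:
s(X, j) = X²
(16*(-9 - 1*(-15)))*s(-4, -6) = (16*(-9 - 1*(-15)))*(-4)² = (16*(-9 + 15))*16 = (16*6)*16 = 96*16 = 1536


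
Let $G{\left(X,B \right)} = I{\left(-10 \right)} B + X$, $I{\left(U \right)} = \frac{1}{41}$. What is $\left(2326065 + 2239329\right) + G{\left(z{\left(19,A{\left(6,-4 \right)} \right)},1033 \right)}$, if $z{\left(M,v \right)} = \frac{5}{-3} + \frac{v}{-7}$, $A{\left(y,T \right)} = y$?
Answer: $\frac{3930823754}{861} \approx 4.5654 \cdot 10^{6}$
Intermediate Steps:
$I{\left(U \right)} = \frac{1}{41}$
$z{\left(M,v \right)} = - \frac{5}{3} - \frac{v}{7}$ ($z{\left(M,v \right)} = 5 \left(- \frac{1}{3}\right) + v \left(- \frac{1}{7}\right) = - \frac{5}{3} - \frac{v}{7}$)
$G{\left(X,B \right)} = X + \frac{B}{41}$ ($G{\left(X,B \right)} = \frac{B}{41} + X = X + \frac{B}{41}$)
$\left(2326065 + 2239329\right) + G{\left(z{\left(19,A{\left(6,-4 \right)} \right)},1033 \right)} = \left(2326065 + 2239329\right) + \left(\left(- \frac{5}{3} - \frac{6}{7}\right) + \frac{1}{41} \cdot 1033\right) = 4565394 + \left(\left(- \frac{5}{3} - \frac{6}{7}\right) + \frac{1033}{41}\right) = 4565394 + \left(- \frac{53}{21} + \frac{1033}{41}\right) = 4565394 + \frac{19520}{861} = \frac{3930823754}{861}$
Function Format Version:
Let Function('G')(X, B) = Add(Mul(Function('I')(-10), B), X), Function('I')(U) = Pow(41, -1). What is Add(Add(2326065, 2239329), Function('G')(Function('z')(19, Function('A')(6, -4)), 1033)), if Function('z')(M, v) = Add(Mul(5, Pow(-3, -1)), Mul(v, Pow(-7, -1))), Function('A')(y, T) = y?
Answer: Rational(3930823754, 861) ≈ 4.5654e+6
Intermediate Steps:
Function('I')(U) = Rational(1, 41)
Function('z')(M, v) = Add(Rational(-5, 3), Mul(Rational(-1, 7), v)) (Function('z')(M, v) = Add(Mul(5, Rational(-1, 3)), Mul(v, Rational(-1, 7))) = Add(Rational(-5, 3), Mul(Rational(-1, 7), v)))
Function('G')(X, B) = Add(X, Mul(Rational(1, 41), B)) (Function('G')(X, B) = Add(Mul(Rational(1, 41), B), X) = Add(X, Mul(Rational(1, 41), B)))
Add(Add(2326065, 2239329), Function('G')(Function('z')(19, Function('A')(6, -4)), 1033)) = Add(Add(2326065, 2239329), Add(Add(Rational(-5, 3), Mul(Rational(-1, 7), 6)), Mul(Rational(1, 41), 1033))) = Add(4565394, Add(Add(Rational(-5, 3), Rational(-6, 7)), Rational(1033, 41))) = Add(4565394, Add(Rational(-53, 21), Rational(1033, 41))) = Add(4565394, Rational(19520, 861)) = Rational(3930823754, 861)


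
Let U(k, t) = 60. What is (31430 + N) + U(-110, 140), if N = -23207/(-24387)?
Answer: 767969837/24387 ≈ 31491.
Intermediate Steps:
N = 23207/24387 (N = -23207*(-1/24387) = 23207/24387 ≈ 0.95161)
(31430 + N) + U(-110, 140) = (31430 + 23207/24387) + 60 = 766506617/24387 + 60 = 767969837/24387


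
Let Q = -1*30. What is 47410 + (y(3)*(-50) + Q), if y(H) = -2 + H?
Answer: 47330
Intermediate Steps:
Q = -30
47410 + (y(3)*(-50) + Q) = 47410 + ((-2 + 3)*(-50) - 30) = 47410 + (1*(-50) - 30) = 47410 + (-50 - 30) = 47410 - 80 = 47330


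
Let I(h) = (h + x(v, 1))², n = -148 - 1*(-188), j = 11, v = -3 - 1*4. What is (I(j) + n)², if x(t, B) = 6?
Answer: 108241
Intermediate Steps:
v = -7 (v = -3 - 4 = -7)
n = 40 (n = -148 + 188 = 40)
I(h) = (6 + h)² (I(h) = (h + 6)² = (6 + h)²)
(I(j) + n)² = ((6 + 11)² + 40)² = (17² + 40)² = (289 + 40)² = 329² = 108241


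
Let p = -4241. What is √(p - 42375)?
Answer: 2*I*√11654 ≈ 215.91*I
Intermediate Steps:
√(p - 42375) = √(-4241 - 42375) = √(-46616) = 2*I*√11654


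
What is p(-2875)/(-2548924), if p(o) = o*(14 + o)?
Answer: -8225375/2548924 ≈ -3.2270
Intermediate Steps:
p(-2875)/(-2548924) = -2875*(14 - 2875)/(-2548924) = -2875*(-2861)*(-1/2548924) = 8225375*(-1/2548924) = -8225375/2548924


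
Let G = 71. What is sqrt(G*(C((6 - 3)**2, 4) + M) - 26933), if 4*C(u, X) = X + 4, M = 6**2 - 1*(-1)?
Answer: 2*I*sqrt(6041) ≈ 155.45*I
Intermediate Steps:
M = 37 (M = 36 + 1 = 37)
C(u, X) = 1 + X/4 (C(u, X) = (X + 4)/4 = (4 + X)/4 = 1 + X/4)
sqrt(G*(C((6 - 3)**2, 4) + M) - 26933) = sqrt(71*((1 + (1/4)*4) + 37) - 26933) = sqrt(71*((1 + 1) + 37) - 26933) = sqrt(71*(2 + 37) - 26933) = sqrt(71*39 - 26933) = sqrt(2769 - 26933) = sqrt(-24164) = 2*I*sqrt(6041)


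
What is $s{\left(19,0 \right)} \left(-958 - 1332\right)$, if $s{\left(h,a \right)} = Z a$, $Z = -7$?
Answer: $0$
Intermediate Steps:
$s{\left(h,a \right)} = - 7 a$
$s{\left(19,0 \right)} \left(-958 - 1332\right) = \left(-7\right) 0 \left(-958 - 1332\right) = 0 \left(-2290\right) = 0$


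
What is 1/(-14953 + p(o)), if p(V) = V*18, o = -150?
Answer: -1/17653 ≈ -5.6648e-5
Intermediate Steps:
p(V) = 18*V
1/(-14953 + p(o)) = 1/(-14953 + 18*(-150)) = 1/(-14953 - 2700) = 1/(-17653) = -1/17653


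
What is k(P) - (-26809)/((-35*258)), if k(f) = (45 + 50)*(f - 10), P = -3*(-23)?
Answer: 50586341/9030 ≈ 5602.0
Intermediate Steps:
P = 69
k(f) = -950 + 95*f (k(f) = 95*(-10 + f) = -950 + 95*f)
k(P) - (-26809)/((-35*258)) = (-950 + 95*69) - (-26809)/((-35*258)) = (-950 + 6555) - (-26809)/(-9030) = 5605 - (-26809)*(-1)/9030 = 5605 - 1*26809/9030 = 5605 - 26809/9030 = 50586341/9030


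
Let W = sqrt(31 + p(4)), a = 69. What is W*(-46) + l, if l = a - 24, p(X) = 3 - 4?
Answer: 45 - 46*sqrt(30) ≈ -206.95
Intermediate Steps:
p(X) = -1
W = sqrt(30) (W = sqrt(31 - 1) = sqrt(30) ≈ 5.4772)
l = 45 (l = 69 - 24 = 45)
W*(-46) + l = sqrt(30)*(-46) + 45 = -46*sqrt(30) + 45 = 45 - 46*sqrt(30)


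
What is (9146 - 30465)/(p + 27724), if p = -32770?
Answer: 21319/5046 ≈ 4.2249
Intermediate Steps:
(9146 - 30465)/(p + 27724) = (9146 - 30465)/(-32770 + 27724) = -21319/(-5046) = -21319*(-1/5046) = 21319/5046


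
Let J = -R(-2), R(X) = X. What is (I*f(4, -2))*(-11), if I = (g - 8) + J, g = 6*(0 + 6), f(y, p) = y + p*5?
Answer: 1980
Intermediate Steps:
f(y, p) = y + 5*p
g = 36 (g = 6*6 = 36)
J = 2 (J = -1*(-2) = 2)
I = 30 (I = (36 - 8) + 2 = 28 + 2 = 30)
(I*f(4, -2))*(-11) = (30*(4 + 5*(-2)))*(-11) = (30*(4 - 10))*(-11) = (30*(-6))*(-11) = -180*(-11) = 1980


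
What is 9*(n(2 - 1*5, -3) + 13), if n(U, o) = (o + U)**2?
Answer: 441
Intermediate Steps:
n(U, o) = (U + o)**2
9*(n(2 - 1*5, -3) + 13) = 9*(((2 - 1*5) - 3)**2 + 13) = 9*(((2 - 5) - 3)**2 + 13) = 9*((-3 - 3)**2 + 13) = 9*((-6)**2 + 13) = 9*(36 + 13) = 9*49 = 441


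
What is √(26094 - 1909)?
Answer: √24185 ≈ 155.52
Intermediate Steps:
√(26094 - 1909) = √24185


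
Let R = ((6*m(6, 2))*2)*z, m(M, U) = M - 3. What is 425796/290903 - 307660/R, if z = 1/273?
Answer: -2036105908907/872709 ≈ -2.3331e+6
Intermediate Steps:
m(M, U) = -3 + M
z = 1/273 ≈ 0.0036630
R = 12/91 (R = ((6*(-3 + 6))*2)*(1/273) = ((6*3)*2)*(1/273) = (18*2)*(1/273) = 36*(1/273) = 12/91 ≈ 0.13187)
425796/290903 - 307660/R = 425796/290903 - 307660/12/91 = 425796*(1/290903) - 307660*91/12 = 425796/290903 - 6999265/3 = -2036105908907/872709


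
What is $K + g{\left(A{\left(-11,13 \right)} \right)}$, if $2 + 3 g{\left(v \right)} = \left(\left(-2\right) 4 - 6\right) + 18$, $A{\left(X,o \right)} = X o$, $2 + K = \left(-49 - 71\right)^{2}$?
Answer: $\frac{43196}{3} \approx 14399.0$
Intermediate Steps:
$K = 14398$ ($K = -2 + \left(-49 - 71\right)^{2} = -2 + \left(-120\right)^{2} = -2 + 14400 = 14398$)
$g{\left(v \right)} = \frac{2}{3}$ ($g{\left(v \right)} = - \frac{2}{3} + \frac{\left(\left(-2\right) 4 - 6\right) + 18}{3} = - \frac{2}{3} + \frac{\left(-8 - 6\right) + 18}{3} = - \frac{2}{3} + \frac{-14 + 18}{3} = - \frac{2}{3} + \frac{1}{3} \cdot 4 = - \frac{2}{3} + \frac{4}{3} = \frac{2}{3}$)
$K + g{\left(A{\left(-11,13 \right)} \right)} = 14398 + \frac{2}{3} = \frac{43196}{3}$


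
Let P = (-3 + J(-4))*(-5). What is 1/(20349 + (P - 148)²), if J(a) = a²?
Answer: 1/65718 ≈ 1.5217e-5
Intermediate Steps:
P = -65 (P = (-3 + (-4)²)*(-5) = (-3 + 16)*(-5) = 13*(-5) = -65)
1/(20349 + (P - 148)²) = 1/(20349 + (-65 - 148)²) = 1/(20349 + (-213)²) = 1/(20349 + 45369) = 1/65718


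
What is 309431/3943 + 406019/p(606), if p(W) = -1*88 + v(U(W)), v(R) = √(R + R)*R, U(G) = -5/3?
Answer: -1869520472057/412709867 + 6090285*I*√30/209338 ≈ -4529.9 + 159.35*I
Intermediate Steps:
U(G) = -5/3 (U(G) = -5*⅓ = -5/3)
v(R) = √2*R^(3/2) (v(R) = √(2*R)*R = (√2*√R)*R = √2*R^(3/2))
p(W) = -88 - 5*I*√30/9 (p(W) = -1*88 + √2*(-5/3)^(3/2) = -88 + √2*(-5*I*√15/9) = -88 - 5*I*√30/9)
309431/3943 + 406019/p(606) = 309431/3943 + 406019/(-88 - 5*I*√30/9)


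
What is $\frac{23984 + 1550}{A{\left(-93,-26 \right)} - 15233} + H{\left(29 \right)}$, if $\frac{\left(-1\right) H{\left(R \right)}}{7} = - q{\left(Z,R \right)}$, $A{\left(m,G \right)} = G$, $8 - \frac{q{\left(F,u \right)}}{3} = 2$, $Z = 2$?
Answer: $\frac{1897100}{15259} \approx 124.33$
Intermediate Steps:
$q{\left(F,u \right)} = 18$ ($q{\left(F,u \right)} = 24 - 6 = 18$)
$H{\left(R \right)} = 126$ ($H{\left(R \right)} = - 7 \left(\left(-1\right) 18\right) = \left(-7\right) \left(-18\right) = 126$)
$\frac{23984 + 1550}{A{\left(-93,-26 \right)} - 15233} + H{\left(29 \right)} = \frac{23984 + 1550}{-26 - 15233} + 126 = \frac{25534}{-15259} + 126 = 25534 \left(- \frac{1}{15259}\right) + 126 = - \frac{25534}{15259} + 126 = \frac{1897100}{15259}$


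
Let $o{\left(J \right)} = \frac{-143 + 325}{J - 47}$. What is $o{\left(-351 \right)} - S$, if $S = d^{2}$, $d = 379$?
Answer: $- \frac{28584650}{199} \approx -1.4364 \cdot 10^{5}$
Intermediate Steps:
$o{\left(J \right)} = \frac{182}{-47 + J}$
$S = 143641$ ($S = 379^{2} = 143641$)
$o{\left(-351 \right)} - S = \frac{182}{-47 - 351} - 143641 = \frac{182}{-398} - 143641 = 182 \left(- \frac{1}{398}\right) - 143641 = - \frac{91}{199} - 143641 = - \frac{28584650}{199}$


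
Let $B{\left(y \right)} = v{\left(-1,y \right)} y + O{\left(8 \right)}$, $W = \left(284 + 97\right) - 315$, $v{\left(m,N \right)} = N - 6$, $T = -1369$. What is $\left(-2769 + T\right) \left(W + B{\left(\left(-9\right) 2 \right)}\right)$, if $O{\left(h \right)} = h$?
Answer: $-2093828$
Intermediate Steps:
$v{\left(m,N \right)} = -6 + N$
$W = 66$ ($W = 381 - 315 = 66$)
$B{\left(y \right)} = 8 + y \left(-6 + y\right)$ ($B{\left(y \right)} = \left(-6 + y\right) y + 8 = y \left(-6 + y\right) + 8 = 8 + y \left(-6 + y\right)$)
$\left(-2769 + T\right) \left(W + B{\left(\left(-9\right) 2 \right)}\right) = \left(-2769 - 1369\right) \left(66 + \left(8 + \left(-9\right) 2 \left(-6 - 18\right)\right)\right) = - 4138 \left(66 - \left(-8 + 18 \left(-6 - 18\right)\right)\right) = - 4138 \left(66 + \left(8 - -432\right)\right) = - 4138 \left(66 + \left(8 + 432\right)\right) = - 4138 \left(66 + 440\right) = \left(-4138\right) 506 = -2093828$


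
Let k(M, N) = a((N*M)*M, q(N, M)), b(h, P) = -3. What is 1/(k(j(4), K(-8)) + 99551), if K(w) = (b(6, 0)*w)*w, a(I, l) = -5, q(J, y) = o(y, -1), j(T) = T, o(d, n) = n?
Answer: 1/99546 ≈ 1.0046e-5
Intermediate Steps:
q(J, y) = -1
K(w) = -3*w² (K(w) = (-3*w)*w = -3*w²)
k(M, N) = -5
1/(k(j(4), K(-8)) + 99551) = 1/(-5 + 99551) = 1/99546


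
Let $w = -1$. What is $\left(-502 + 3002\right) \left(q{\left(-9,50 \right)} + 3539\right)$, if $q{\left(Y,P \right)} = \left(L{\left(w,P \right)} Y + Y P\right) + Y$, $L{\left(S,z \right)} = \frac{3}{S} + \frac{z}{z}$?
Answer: $7745000$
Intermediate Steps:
$L{\left(S,z \right)} = 1 + \frac{3}{S}$ ($L{\left(S,z \right)} = \frac{3}{S} + 1 = 1 + \frac{3}{S}$)
$q{\left(Y,P \right)} = - Y + P Y$ ($q{\left(Y,P \right)} = \left(\frac{3 - 1}{-1} Y + Y P\right) + Y = \left(\left(-1\right) 2 Y + P Y\right) + Y = \left(- 2 Y + P Y\right) + Y = - Y + P Y$)
$\left(-502 + 3002\right) \left(q{\left(-9,50 \right)} + 3539\right) = \left(-502 + 3002\right) \left(- 9 \left(-1 + 50\right) + 3539\right) = 2500 \left(\left(-9\right) 49 + 3539\right) = 2500 \left(-441 + 3539\right) = 2500 \cdot 3098 = 7745000$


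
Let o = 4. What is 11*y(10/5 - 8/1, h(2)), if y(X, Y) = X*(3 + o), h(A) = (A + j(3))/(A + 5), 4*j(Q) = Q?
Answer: -462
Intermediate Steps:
j(Q) = Q/4
h(A) = (¾ + A)/(5 + A) (h(A) = (A + (¼)*3)/(A + 5) = (A + ¾)/(5 + A) = (¾ + A)/(5 + A))
y(X, Y) = 7*X (y(X, Y) = X*(3 + 4) = X*7 = 7*X)
11*y(10/5 - 8/1, h(2)) = 11*(7*(10/5 - 8/1)) = 11*(7*(10*(⅕) - 8*1)) = 11*(7*(2 - 8)) = 11*(7*(-6)) = 11*(-42) = -462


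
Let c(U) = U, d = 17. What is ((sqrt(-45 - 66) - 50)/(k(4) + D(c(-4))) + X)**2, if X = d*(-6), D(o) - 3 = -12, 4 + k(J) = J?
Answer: (868 + I*sqrt(111))**2/81 ≈ 9300.2 + 225.8*I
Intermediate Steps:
k(J) = -4 + J
D(o) = -9 (D(o) = 3 - 12 = -9)
X = -102 (X = 17*(-6) = -102)
((sqrt(-45 - 66) - 50)/(k(4) + D(c(-4))) + X)**2 = ((sqrt(-45 - 66) - 50)/((-4 + 4) - 9) - 102)**2 = ((sqrt(-111) - 50)/(0 - 9) - 102)**2 = ((I*sqrt(111) - 50)/(-9) - 102)**2 = ((-50 + I*sqrt(111))*(-1/9) - 102)**2 = ((50/9 - I*sqrt(111)/9) - 102)**2 = (-868/9 - I*sqrt(111)/9)**2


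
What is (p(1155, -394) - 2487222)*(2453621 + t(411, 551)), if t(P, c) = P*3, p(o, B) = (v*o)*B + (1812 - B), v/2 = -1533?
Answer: 3419021484917816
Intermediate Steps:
v = -3066 (v = 2*(-1533) = -3066)
p(o, B) = 1812 - B - 3066*B*o (p(o, B) = (-3066*o)*B + (1812 - B) = -3066*B*o + (1812 - B) = 1812 - B - 3066*B*o)
t(P, c) = 3*P
(p(1155, -394) - 2487222)*(2453621 + t(411, 551)) = ((1812 - 1*(-394) - 3066*(-394)*1155) - 2487222)*(2453621 + 3*411) = ((1812 + 394 + 1395244620) - 2487222)*(2453621 + 1233) = (1395246826 - 2487222)*2454854 = 1392759604*2454854 = 3419021484917816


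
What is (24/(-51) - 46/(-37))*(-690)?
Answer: -335340/629 ≈ -533.13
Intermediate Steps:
(24/(-51) - 46/(-37))*(-690) = (24*(-1/51) - 46*(-1/37))*(-690) = (-8/17 + 46/37)*(-690) = (486/629)*(-690) = -335340/629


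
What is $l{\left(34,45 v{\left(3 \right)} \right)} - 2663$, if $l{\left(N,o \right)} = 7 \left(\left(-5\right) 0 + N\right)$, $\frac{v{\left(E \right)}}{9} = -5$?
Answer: $-2425$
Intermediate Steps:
$v{\left(E \right)} = -45$ ($v{\left(E \right)} = 9 \left(-5\right) = -45$)
$l{\left(N,o \right)} = 7 N$ ($l{\left(N,o \right)} = 7 \left(0 + N\right) = 7 N$)
$l{\left(34,45 v{\left(3 \right)} \right)} - 2663 = 7 \cdot 34 - 2663 = 238 - 2663 = -2425$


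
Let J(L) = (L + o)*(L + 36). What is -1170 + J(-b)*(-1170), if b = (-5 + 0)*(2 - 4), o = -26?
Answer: 1093950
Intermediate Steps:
b = 10 (b = -5*(-2) = 10)
J(L) = (-26 + L)*(36 + L) (J(L) = (L - 26)*(L + 36) = (-26 + L)*(36 + L))
-1170 + J(-b)*(-1170) = -1170 + (-936 + (-1*10)² + 10*(-1*10))*(-1170) = -1170 + (-936 + (-10)² + 10*(-10))*(-1170) = -1170 + (-936 + 100 - 100)*(-1170) = -1170 - 936*(-1170) = -1170 + 1095120 = 1093950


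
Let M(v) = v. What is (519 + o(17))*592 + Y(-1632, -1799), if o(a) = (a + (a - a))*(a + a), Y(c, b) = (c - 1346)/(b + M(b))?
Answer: 1168315265/1799 ≈ 6.4943e+5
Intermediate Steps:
Y(c, b) = (-1346 + c)/(2*b) (Y(c, b) = (c - 1346)/(b + b) = (-1346 + c)/((2*b)) = (-1346 + c)*(1/(2*b)) = (-1346 + c)/(2*b))
o(a) = 2*a² (o(a) = (a + 0)*(2*a) = a*(2*a) = 2*a²)
(519 + o(17))*592 + Y(-1632, -1799) = (519 + 2*17²)*592 + (½)*(-1346 - 1632)/(-1799) = (519 + 2*289)*592 + (½)*(-1/1799)*(-2978) = (519 + 578)*592 + 1489/1799 = 1097*592 + 1489/1799 = 649424 + 1489/1799 = 1168315265/1799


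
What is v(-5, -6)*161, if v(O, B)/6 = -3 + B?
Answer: -8694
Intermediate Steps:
v(O, B) = -18 + 6*B (v(O, B) = 6*(-3 + B) = -18 + 6*B)
v(-5, -6)*161 = (-18 + 6*(-6))*161 = (-18 - 36)*161 = -54*161 = -8694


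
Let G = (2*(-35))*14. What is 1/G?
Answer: -1/980 ≈ -0.0010204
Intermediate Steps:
G = -980 (G = -70*14 = -980)
1/G = 1/(-980) = -1/980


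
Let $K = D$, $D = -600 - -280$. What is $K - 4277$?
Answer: $-4597$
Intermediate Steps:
$D = -320$ ($D = -600 + 280 = -320$)
$K = -320$
$K - 4277 = -320 - 4277 = -4597$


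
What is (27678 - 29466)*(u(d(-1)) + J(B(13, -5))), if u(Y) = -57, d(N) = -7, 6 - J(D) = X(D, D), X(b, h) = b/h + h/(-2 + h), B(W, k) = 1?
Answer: 91188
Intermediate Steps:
J(D) = 6 - (-2*D + 2*D²)/(D*(-2 + D)) (J(D) = 6 - (D² - 2*D + D*D)/(D*(-2 + D)) = 6 - (D² - 2*D + D²)/(D*(-2 + D)) = 6 - (-2*D + 2*D²)/(D*(-2 + D)))
(27678 - 29466)*(u(d(-1)) + J(B(13, -5))) = (27678 - 29466)*(-57 + 2*(-5 + 2*1)/(-2 + 1)) = -1788*(-57 + 2*(-5 + 2)/(-1)) = -1788*(-57 + 2*(-1)*(-3)) = -1788*(-57 + 6) = -1788*(-51) = 91188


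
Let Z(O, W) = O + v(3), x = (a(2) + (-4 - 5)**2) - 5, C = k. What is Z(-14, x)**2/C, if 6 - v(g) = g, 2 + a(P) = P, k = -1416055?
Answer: -121/1416055 ≈ -8.5449e-5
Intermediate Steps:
C = -1416055
a(P) = -2 + P
v(g) = 6 - g
x = 76 (x = ((-2 + 2) + (-4 - 5)**2) - 5 = (0 + (-9)**2) - 5 = (0 + 81) - 5 = 81 - 5 = 76)
Z(O, W) = 3 + O (Z(O, W) = O + (6 - 1*3) = O + (6 - 3) = O + 3 = 3 + O)
Z(-14, x)**2/C = (3 - 14)**2/(-1416055) = (-11)**2*(-1/1416055) = 121*(-1/1416055) = -121/1416055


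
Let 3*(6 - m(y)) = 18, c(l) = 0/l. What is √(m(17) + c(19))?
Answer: 0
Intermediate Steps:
c(l) = 0
m(y) = 0 (m(y) = 6 - ⅓*18 = 6 - 6 = 0)
√(m(17) + c(19)) = √(0 + 0) = √0 = 0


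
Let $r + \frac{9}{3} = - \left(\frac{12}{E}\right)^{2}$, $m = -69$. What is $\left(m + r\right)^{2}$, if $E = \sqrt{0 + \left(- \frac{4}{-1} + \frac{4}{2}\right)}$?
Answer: $9216$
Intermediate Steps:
$E = \sqrt{6}$ ($E = \sqrt{0 + \left(\left(-4\right) \left(-1\right) + 4 \cdot \frac{1}{2}\right)} = \sqrt{0 + \left(4 + 2\right)} = \sqrt{0 + 6} = \sqrt{6} \approx 2.4495$)
$r = -27$ ($r = -3 - \left(\frac{12}{\sqrt{6}}\right)^{2} = -3 - \left(12 \frac{\sqrt{6}}{6}\right)^{2} = -3 - \left(2 \sqrt{6}\right)^{2} = -3 - 24 = -27$)
$\left(m + r\right)^{2} = \left(-69 - 27\right)^{2} = \left(-96\right)^{2} = 9216$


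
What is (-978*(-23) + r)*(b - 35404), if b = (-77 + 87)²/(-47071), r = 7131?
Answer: -49370115351000/47071 ≈ -1.0488e+9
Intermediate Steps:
b = -100/47071 (b = 10²*(-1/47071) = 100*(-1/47071) = -100/47071 ≈ -0.0021245)
(-978*(-23) + r)*(b - 35404) = (-978*(-23) + 7131)*(-100/47071 - 35404) = (22494 + 7131)*(-1666501784/47071) = 29625*(-1666501784/47071) = -49370115351000/47071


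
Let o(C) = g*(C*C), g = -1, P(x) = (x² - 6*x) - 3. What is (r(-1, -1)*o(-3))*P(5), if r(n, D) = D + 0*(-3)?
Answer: -72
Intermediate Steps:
P(x) = -3 + x² - 6*x
o(C) = -C² (o(C) = -C*C = -C²)
r(n, D) = D (r(n, D) = D + 0 = D)
(r(-1, -1)*o(-3))*P(5) = (-(-1)*(-3)²)*(-3 + 5² - 6*5) = (-(-1)*9)*(-3 + 25 - 30) = -1*(-9)*(-8) = 9*(-8) = -72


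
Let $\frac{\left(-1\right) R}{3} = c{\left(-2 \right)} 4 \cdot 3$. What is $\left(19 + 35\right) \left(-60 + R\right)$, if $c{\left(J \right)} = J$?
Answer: $648$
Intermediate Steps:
$R = 72$ ($R = - 3 \left(-2\right) 4 \cdot 3 = - 3 \left(\left(-8\right) 3\right) = \left(-3\right) \left(-24\right) = 72$)
$\left(19 + 35\right) \left(-60 + R\right) = \left(19 + 35\right) \left(-60 + 72\right) = 54 \cdot 12 = 648$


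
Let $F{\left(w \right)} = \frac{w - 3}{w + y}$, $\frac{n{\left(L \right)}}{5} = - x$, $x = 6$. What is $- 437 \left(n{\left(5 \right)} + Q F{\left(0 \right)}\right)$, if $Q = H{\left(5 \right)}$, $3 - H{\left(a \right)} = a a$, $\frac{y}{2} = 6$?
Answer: $\frac{21413}{2} \approx 10707.0$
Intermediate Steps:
$y = 12$ ($y = 2 \cdot 6 = 12$)
$n{\left(L \right)} = -30$ ($n{\left(L \right)} = 5 \left(\left(-1\right) 6\right) = 5 \left(-6\right) = -30$)
$F{\left(w \right)} = \frac{-3 + w}{12 + w}$ ($F{\left(w \right)} = \frac{w - 3}{w + 12} = \frac{-3 + w}{12 + w}$)
$H{\left(a \right)} = 3 - a^{2}$ ($H{\left(a \right)} = 3 - a a = 3 - a^{2}$)
$Q = -22$ ($Q = 3 - 5^{2} = 3 - 25 = -22$)
$- 437 \left(n{\left(5 \right)} + Q F{\left(0 \right)}\right) = - 437 \left(-30 - 22 \frac{-3 + 0}{12 + 0}\right) = - 437 \left(-30 - 22 \cdot \frac{1}{12} \left(-3\right)\right) = - 437 \left(-30 - - \frac{11}{2}\right) = - 437 \left(-30 + \frac{11}{2}\right) = \left(-437\right) \left(- \frac{49}{2}\right) = \frac{21413}{2}$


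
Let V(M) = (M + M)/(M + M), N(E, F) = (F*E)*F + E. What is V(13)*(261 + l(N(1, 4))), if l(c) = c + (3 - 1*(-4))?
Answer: 285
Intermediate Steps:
N(E, F) = E + E*F² (N(E, F) = (E*F)*F + E = E*F² + E = E + E*F²)
l(c) = 7 + c (l(c) = c + (3 + 4) = c + 7 = 7 + c)
V(M) = 1 (V(M) = (2*M)/((2*M)) = (2*M)*(1/(2*M)) = 1)
V(13)*(261 + l(N(1, 4))) = 1*(261 + (7 + 1*(1 + 4²))) = 1*(261 + (7 + 1*(1 + 16))) = 1*(261 + (7 + 1*17)) = 1*(261 + (7 + 17)) = 1*(261 + 24) = 1*285 = 285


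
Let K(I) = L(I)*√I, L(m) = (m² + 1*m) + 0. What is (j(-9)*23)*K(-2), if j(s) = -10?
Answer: -460*I*√2 ≈ -650.54*I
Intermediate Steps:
L(m) = m + m² (L(m) = (m² + m) + 0 = (m + m²) + 0 = m + m²)
K(I) = I^(3/2)*(1 + I) (K(I) = (I*(1 + I))*√I = I^(3/2)*(1 + I))
(j(-9)*23)*K(-2) = (-10*23)*((-2)^(3/2)*(1 - 2)) = -230*(-2*I*√2)*(-1) = -460*I*√2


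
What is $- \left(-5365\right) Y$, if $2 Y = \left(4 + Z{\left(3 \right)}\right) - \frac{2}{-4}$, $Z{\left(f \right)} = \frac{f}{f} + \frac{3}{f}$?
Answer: $\frac{69745}{4} \approx 17436.0$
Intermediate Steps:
$Z{\left(f \right)} = 1 + \frac{3}{f}$
$Y = \frac{13}{4}$ ($Y = \frac{\left(4 + \frac{3 + 3}{3}\right) - \frac{2}{-4}}{2} = \frac{\left(4 + \frac{1}{3} \cdot 6\right) - - \frac{1}{2}}{2} = \frac{\left(4 + 2\right) + \frac{1}{2}}{2} = \frac{6 + \frac{1}{2}}{2} = \frac{1}{2} \cdot \frac{13}{2} = \frac{13}{4} \approx 3.25$)
$- \left(-5365\right) Y = - \frac{\left(-5365\right) 13}{4} = \left(-1\right) \left(- \frac{69745}{4}\right) = \frac{69745}{4}$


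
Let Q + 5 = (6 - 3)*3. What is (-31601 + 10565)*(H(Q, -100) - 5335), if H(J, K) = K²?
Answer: -98132940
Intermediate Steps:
Q = 4 (Q = -5 + (6 - 3)*3 = -5 + 3*3 = -5 + 9 = 4)
(-31601 + 10565)*(H(Q, -100) - 5335) = (-31601 + 10565)*((-100)² - 5335) = -21036*(10000 - 5335) = -21036*4665 = -98132940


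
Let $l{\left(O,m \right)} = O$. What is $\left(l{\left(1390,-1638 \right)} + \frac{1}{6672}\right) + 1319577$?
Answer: $\frac{8813491825}{6672} \approx 1.321 \cdot 10^{6}$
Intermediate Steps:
$\left(l{\left(1390,-1638 \right)} + \frac{1}{6672}\right) + 1319577 = \left(1390 + \frac{1}{6672}\right) + 1319577 = \frac{9274081}{6672} + 1319577 = \frac{8813491825}{6672}$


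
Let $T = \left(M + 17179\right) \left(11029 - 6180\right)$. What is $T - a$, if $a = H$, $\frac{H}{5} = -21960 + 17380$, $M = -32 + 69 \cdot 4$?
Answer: $84507027$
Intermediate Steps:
$M = 244$ ($M = -32 + 276 = 244$)
$H = -22900$ ($H = 5 \left(-21960 + 17380\right) = 5 \left(-4580\right) = -22900$)
$a = -22900$
$T = 84484127$ ($T = \left(244 + 17179\right) \left(11029 - 6180\right) = 17423 \cdot 4849 = 84484127$)
$T - a = 84484127 - -22900 = 84484127 + 22900 = 84507027$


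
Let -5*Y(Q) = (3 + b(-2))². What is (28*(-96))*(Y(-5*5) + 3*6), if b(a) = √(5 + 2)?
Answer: -198912/5 + 16128*√7/5 ≈ -31248.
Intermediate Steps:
b(a) = √7
Y(Q) = -(3 + √7)²/5
(28*(-96))*(Y(-5*5) + 3*6) = (28*(-96))*(-(3 + √7)²/5 + 3*6) = -2688*(-(3 + √7)²/5 + 18) = -2688*(18 - (3 + √7)²/5) = -48384 + 2688*(3 + √7)²/5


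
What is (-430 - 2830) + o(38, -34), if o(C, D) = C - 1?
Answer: -3223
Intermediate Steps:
o(C, D) = -1 + C
(-430 - 2830) + o(38, -34) = (-430 - 2830) + (-1 + 38) = -3260 + 37 = -3223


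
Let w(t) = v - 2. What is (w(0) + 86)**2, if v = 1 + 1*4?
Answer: 7921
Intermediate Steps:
v = 5 (v = 1 + 4 = 5)
w(t) = 3 (w(t) = 5 - 2 = 3)
(w(0) + 86)**2 = (3 + 86)**2 = 89**2 = 7921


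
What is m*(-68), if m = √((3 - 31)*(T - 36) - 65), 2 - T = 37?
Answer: -68*√1923 ≈ -2981.9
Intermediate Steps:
T = -35 (T = 2 - 1*37 = 2 - 37 = -35)
m = √1923 (m = √((3 - 31)*(-35 - 36) - 65) = √(-28*(-71) - 65) = √(1988 - 65) = √1923 ≈ 43.852)
m*(-68) = √1923*(-68) = -68*√1923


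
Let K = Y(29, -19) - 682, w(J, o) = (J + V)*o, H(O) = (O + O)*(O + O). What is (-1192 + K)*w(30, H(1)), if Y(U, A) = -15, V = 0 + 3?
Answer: -249348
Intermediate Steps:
V = 3
H(O) = 4*O² (H(O) = (2*O)*(2*O) = 4*O²)
w(J, o) = o*(3 + J) (w(J, o) = (J + 3)*o = (3 + J)*o = o*(3 + J))
K = -697 (K = -15 - 682 = -697)
(-1192 + K)*w(30, H(1)) = (-1192 - 697)*((4*1²)*(3 + 30)) = -1889*4*1*33 = -7556*33 = -1889*132 = -249348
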